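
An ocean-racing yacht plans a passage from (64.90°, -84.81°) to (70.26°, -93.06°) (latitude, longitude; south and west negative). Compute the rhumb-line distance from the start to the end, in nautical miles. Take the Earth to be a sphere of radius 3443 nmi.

373 nmi

Rhumb course C = atan2(Δλ, Δψ) with Δψ = ln[tan(π/4+φ₂/2)/tan(π/4+φ₁/2)] = +0.2464, Δλ = -0.1440 → C = 329.70°
d = R·|Δφ| / |cos C| = 3443·0.09355 / 0.86342 = 373 nmi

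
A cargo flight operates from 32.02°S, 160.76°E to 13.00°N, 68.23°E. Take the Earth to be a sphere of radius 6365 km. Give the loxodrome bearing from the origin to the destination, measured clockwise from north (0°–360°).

Meridional parts: M(φ₁)=-0.5904, M(φ₂)=+0.2289 → ΔM = +0.8193;  Δλ = -1.6150 rad
tan C = Δλ / ΔM = -1.9711 → C = 296.90°

296.9°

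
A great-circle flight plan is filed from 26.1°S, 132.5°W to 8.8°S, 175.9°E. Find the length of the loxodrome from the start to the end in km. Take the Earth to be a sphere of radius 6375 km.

5782 km

Δψ = ln[tan(π/4+φ₂/2)/tan(π/4+φ₁/2)] = +0.3180;  Δφ = +0.3019 rad,  Δλ = -0.9006 rad
q = Δφ/Δψ = 0.9496
d = R·√(Δφ² + q²Δλ²) = 6375·0.90696 = 5782 km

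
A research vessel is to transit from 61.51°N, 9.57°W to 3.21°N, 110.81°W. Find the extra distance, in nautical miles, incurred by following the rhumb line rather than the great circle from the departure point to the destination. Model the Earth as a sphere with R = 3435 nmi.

309 nmi

Great circle: cos σ = sin φ₁ sin φ₂ + cos φ₁ cos φ₂ cos Δλ,  σ = 1.6144 rad → d_gc = 5545.6 nmi
Rhumb line: Δψ = -1.3149, q = Δφ/Δψ = 0.7739, d_rh = R√(Δφ²+q²Δλ²) = 5854.8 nmi
Excess = 5854.8 − 5545.6 = 309.2 ≈ 309 nmi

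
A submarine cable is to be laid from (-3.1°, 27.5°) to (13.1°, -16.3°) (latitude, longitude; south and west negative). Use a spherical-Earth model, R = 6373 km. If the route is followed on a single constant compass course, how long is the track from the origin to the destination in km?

Δψ = ln[tan(π/4+φ₂/2)/tan(π/4+φ₁/2)] = +0.2848;  Δφ = +0.2827 rad,  Δλ = -0.7645 rad
q = Δφ/Δψ = 0.9928
d = R·√(Δφ² + q²Δλ²) = 6373·0.80992 = 5162 km

5162 km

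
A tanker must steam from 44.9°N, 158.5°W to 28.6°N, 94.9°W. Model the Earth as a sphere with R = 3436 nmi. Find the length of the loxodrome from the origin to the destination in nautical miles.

3188 nmi

Δψ = ln[tan(π/4+φ₂/2)/tan(π/4+φ₁/2)] = -0.3576;  Δφ = -0.2845 rad,  Δλ = +1.1100 rad
q = Δφ/Δψ = 0.7955
d = R·√(Δφ² + q²Δλ²) = 3436·0.92773 = 3188 nmi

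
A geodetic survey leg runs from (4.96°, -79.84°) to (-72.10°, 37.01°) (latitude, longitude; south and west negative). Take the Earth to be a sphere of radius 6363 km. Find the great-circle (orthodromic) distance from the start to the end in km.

11410 km

cos σ = sin φ₁ sin φ₂ + cos φ₁ cos φ₂ cos Δλ
      = sin(4.96°)sin(-72.10°) + cos(4.96°)cos(-72.10°)cos(116.85°) = -0.2206
σ = 102.743° → d = Rσ = 6363·1.79320 = 11410 km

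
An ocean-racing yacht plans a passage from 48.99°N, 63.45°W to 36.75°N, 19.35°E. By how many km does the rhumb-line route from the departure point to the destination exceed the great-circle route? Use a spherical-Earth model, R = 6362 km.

Great circle: cos σ = sin φ₁ sin φ₂ + cos φ₁ cos φ₂ cos Δλ,  σ = 1.0270 rad → d_gc = 6533.8 km
Rhumb line: Δψ = -0.2930, q = Δφ/Δψ = 0.7291, d_rh = R√(Δφ²+q²Δλ²) = 6839.6 km
Excess = 6839.6 − 6533.8 = 305.8 ≈ 306 km

306 km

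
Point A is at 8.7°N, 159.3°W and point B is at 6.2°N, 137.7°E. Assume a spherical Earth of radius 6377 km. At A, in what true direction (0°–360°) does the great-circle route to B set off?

272.5°

θ = atan2( sin Δλ·cos φ₂ ,  cos φ₁ sin φ₂ − sin φ₁ cos φ₂ cos Δλ )
  = atan2(-0.8858, +0.0385) = 272.49°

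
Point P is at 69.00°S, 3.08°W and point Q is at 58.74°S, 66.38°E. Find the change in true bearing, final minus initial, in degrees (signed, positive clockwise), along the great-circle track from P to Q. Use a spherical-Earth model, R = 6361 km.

-64.0°

At departure: θ₁ = atan2(sin Δλ cos φ₂, cos φ₁ sin φ₂ − sin φ₁ cos φ₂ cos Δλ) = 105.68°
At arrival: θ₂ = atan2(sin Δλ cos φ₁, −cos φ₂ sin φ₁ + sin φ₂ cos φ₁ cos Δλ) = 41.68°
Δθ = θ₂ − θ₁ = -64.0°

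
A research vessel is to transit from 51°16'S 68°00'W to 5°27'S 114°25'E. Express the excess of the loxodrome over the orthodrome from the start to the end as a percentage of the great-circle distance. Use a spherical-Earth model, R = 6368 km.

26.8%

Great circle: σ = 2.1510 rad → d_gc = Rσ = 13697.8 km
Rhumb: Δφ = +0.7997, Δλ = -3.0994, Δψ = +0.9503, q = Δφ/Δψ = 0.8415 → d_rh = R√(Δφ²+q²Δλ²) = 17371.7 km
Excess = (17371.7 − 13697.8) / 13697.8 = 3673.9 / 13697.8 = 26.82% ≈ 26.8%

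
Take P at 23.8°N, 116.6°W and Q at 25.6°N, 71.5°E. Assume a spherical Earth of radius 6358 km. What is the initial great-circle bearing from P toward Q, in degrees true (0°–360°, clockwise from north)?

350.5°

θ = atan2( sin Δλ·cos φ₂ ,  cos φ₁ sin φ₂ − sin φ₁ cos φ₂ cos Δλ )
  = atan2(-0.1271, +0.7556) = 350.45°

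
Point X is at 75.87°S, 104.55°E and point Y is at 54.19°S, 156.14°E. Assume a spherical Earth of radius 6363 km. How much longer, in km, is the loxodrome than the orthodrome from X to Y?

Great circle: cos σ = sin φ₁ sin φ₂ + cos φ₁ cos φ₂ cos Δλ,  σ = 0.5050 rad → d_gc = 3213.4 km
Rhumb line: Δψ = +0.9582, q = Δφ/Δψ = 0.3949, d_rh = R√(Δφ²+q²Δλ²) = 3304.0 km
Excess = 3304.0 − 3213.4 = 90.6 ≈ 91 km

91 km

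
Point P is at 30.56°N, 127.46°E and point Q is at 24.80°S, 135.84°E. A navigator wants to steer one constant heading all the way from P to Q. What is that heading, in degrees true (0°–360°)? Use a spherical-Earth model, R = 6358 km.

171.7°

Δψ = ln[tan(π/4+φ₂/2)/tan(π/4+φ₁/2)] = -1.0077
Δλ = +0.1463 rad (taken the short way round)
course = atan2(Δλ, Δψ) = 171.74°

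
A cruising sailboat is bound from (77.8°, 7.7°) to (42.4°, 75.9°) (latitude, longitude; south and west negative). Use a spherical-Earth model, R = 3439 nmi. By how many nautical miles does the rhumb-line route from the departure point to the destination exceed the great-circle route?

Great circle: cos σ = sin φ₁ sin φ₂ + cos φ₁ cos φ₂ cos Δλ,  σ = 0.7713 rad → d_gc = 2652.4 nmi
Rhumb line: Δψ = -1.4176, q = Δφ/Δψ = 0.4359, d_rh = R√(Δφ²+q²Δλ²) = 2774.5 nmi
Excess = 2774.5 − 2652.4 = 122.1 ≈ 122 nmi

122 nmi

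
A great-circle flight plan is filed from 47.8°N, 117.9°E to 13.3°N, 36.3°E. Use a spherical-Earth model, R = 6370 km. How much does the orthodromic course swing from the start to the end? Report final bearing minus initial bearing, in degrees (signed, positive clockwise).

Initial bearing θ₁ = atan2(sin Δλ cos φ₂, cos φ₁ sin φ₂ − sin φ₁ cos φ₂ cos Δλ) = 272.93°
Final bearing θ₂ = (initial bearing from the destination back to the start) + 180° = 223.58°
Δθ = θ₂ − θ₁ = -49.3°

-49.3°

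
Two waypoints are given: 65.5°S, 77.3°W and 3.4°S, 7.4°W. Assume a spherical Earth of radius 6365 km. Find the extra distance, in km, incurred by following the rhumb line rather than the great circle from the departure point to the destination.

Great circle: cos σ = sin φ₁ sin φ₂ + cos φ₁ cos φ₂ cos Δλ,  σ = 1.3733 rad → d_gc = 8741.0 km
Rhumb line: Δψ = +1.4679, q = Δφ/Δψ = 0.7384, d_rh = R√(Δφ²+q²Δλ²) = 8970.2 km
Excess = 8970.2 − 8741.0 = 229.2 ≈ 229 km

229 km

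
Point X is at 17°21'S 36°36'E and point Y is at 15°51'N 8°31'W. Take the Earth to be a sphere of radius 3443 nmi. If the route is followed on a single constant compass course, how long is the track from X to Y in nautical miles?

3335 nmi

Δψ = ln[tan(π/4+φ₂/2)/tan(π/4+φ₁/2)] = +0.5878;  Δφ = +0.5794 rad,  Δλ = -0.7874 rad
q = Δφ/Δψ = 0.9858
d = R·√(Δφ² + q²Δλ²) = 3443·0.96869 = 3335 nmi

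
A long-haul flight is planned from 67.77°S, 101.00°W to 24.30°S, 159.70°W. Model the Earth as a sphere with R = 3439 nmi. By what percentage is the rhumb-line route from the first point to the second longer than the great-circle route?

2.5%

Great circle: σ = 0.9763 rad → d_gc = Rσ = 3357.6 nmi
Rhumb: Δφ = +0.7587, Δλ = -1.0245, Δψ = +1.1898, q = Δφ/Δψ = 0.6376 → d_rh = R√(Δφ²+q²Δλ²) = 3443.1 nmi
Excess = (3443.1 − 3357.6) / 3357.6 = 85.5 / 3357.6 = 2.546% ≈ 2.5%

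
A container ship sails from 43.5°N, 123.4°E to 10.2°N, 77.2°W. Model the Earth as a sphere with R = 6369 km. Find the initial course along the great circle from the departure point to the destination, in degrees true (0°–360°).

24.4°

θ = atan2( sin Δλ·cos φ₂ ,  cos φ₁ sin φ₂ − sin φ₁ cos φ₂ cos Δλ )
  = atan2(+0.3463, +0.7626) = 24.42°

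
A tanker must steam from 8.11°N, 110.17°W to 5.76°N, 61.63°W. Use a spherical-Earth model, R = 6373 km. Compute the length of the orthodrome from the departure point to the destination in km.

5363 km

cos σ = sin φ₁ sin φ₂ + cos φ₁ cos φ₂ cos Δλ
      = sin(8.11°)sin(5.76°) + cos(8.11°)cos(5.76°)cos(48.54°) = 0.6663
σ = 48.216° → d = Rσ = 6373·0.84153 = 5363 km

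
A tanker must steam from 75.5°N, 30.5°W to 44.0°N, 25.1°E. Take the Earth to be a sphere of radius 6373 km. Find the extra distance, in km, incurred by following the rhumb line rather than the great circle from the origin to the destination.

132 km

Great circle: cos σ = sin φ₁ sin φ₂ + cos φ₁ cos φ₂ cos Δλ,  σ = 0.6852 rad → d_gc = 4366.8 km
Rhumb line: Δψ = -1.2050, q = Δφ/Δψ = 0.4563, d_rh = R√(Δφ²+q²Δλ²) = 4498.7 km
Excess = 4498.7 − 4366.8 = 131.9 ≈ 132 km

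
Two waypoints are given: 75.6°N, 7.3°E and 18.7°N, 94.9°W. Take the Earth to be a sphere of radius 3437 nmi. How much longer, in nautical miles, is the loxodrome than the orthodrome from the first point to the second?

Great circle: cos σ = sin φ₁ sin φ₂ + cos φ₁ cos φ₂ cos Δλ,  σ = 1.3070 rad → d_gc = 4492.1 nmi
Rhumb line: Δψ = -1.7365, q = Δφ/Δψ = 0.5719, d_rh = R√(Δφ²+q²Δλ²) = 4893.1 nmi
Excess = 4893.1 − 4492.1 = 401.0 ≈ 401 nmi

401 nmi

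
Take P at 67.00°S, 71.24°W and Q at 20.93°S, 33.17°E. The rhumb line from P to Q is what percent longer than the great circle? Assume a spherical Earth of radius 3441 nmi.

8.7%

Great circle: σ = 1.3305 rad → d_gc = Rσ = 4578.2 nmi
Rhumb: Δφ = +0.8041, Δλ = +1.8223, Δψ = +1.2186, q = Δφ/Δψ = 0.6598 → d_rh = R√(Δφ²+q²Δλ²) = 4977.3 nmi
Excess = (4977.3 − 4578.2) / 4578.2 = 399.1 / 4578.2 = 8.72% ≈ 8.7%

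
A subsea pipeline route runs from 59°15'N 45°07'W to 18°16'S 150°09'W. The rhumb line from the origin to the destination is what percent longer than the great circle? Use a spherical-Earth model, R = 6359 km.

3.5%

Great circle: σ = 1.9772 rad → d_gc = Rσ = 12573.0 km
Rhumb: Δφ = -1.3529, Δλ = -1.8332, Δψ = -1.6154, q = Δφ/Δψ = 0.8375 → d_rh = R√(Δφ²+q²Δλ²) = 13012.7 km
Excess = (13012.7 − 12573.0) / 12573.0 = 439.7 / 12573.0 = 3.50% ≈ 3.5%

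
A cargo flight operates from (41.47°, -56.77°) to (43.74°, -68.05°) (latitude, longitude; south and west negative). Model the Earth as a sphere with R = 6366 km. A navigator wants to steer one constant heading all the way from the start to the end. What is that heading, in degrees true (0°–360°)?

285.3°

Δψ = ln[tan(π/4+φ₂/2)/tan(π/4+φ₁/2)] = +0.0538
Δλ = -0.1969 rad (taken the short way round)
course = atan2(Δλ, Δψ) = 285.29°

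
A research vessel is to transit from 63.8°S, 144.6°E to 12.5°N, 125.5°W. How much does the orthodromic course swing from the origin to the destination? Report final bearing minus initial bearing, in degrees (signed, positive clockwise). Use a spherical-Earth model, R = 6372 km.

Initial bearing θ₁ = atan2(sin Δλ cos φ₂, cos φ₁ sin φ₂ − sin φ₁ cos φ₂ cos Δλ) = 84.32°
Final bearing θ₂ = (initial bearing from the destination back to the start) + 180° = 26.74°
Δθ = θ₂ − θ₁ = -57.6°

-57.6°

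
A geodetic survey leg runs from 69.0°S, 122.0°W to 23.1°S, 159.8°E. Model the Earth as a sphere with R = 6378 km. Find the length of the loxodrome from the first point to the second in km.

7497 km

Rhumb course C = atan2(Δλ, Δψ) with Δψ = ln[tan(π/4+φ₂/2)/tan(π/4+φ₁/2)] = +1.2710, Δλ = -1.3648 → C = 312.96°
d = R·|Δφ| / |cos C| = 6378·0.80111 / 0.68150 = 7497 km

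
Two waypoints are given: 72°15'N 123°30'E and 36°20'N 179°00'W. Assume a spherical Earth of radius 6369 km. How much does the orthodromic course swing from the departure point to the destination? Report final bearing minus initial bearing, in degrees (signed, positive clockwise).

Initial bearing θ₁ = atan2(sin Δλ cos φ₂, cos φ₁ sin φ₂ − sin φ₁ cos φ₂ cos Δλ) = 108.82°
Final bearing θ₂ = (initial bearing from the destination back to the start) + 180° = 159.01°
Δθ = θ₂ − θ₁ = +50.2°

+50.2°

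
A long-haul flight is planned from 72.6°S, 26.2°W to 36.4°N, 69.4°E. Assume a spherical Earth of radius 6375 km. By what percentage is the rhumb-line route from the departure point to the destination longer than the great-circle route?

3.1%

Great circle: σ = 2.2015 rad → d_gc = Rσ = 14034.9 km
Rhumb: Δφ = +1.9024, Δλ = +1.6685, Δψ = +2.5601, q = Δφ/Δψ = 0.7431 → d_rh = R√(Δφ²+q²Δλ²) = 14476.3 km
Excess = (14476.3 − 14034.9) / 14034.9 = 441.4 / 14034.9 = 3.145% ≈ 3.1%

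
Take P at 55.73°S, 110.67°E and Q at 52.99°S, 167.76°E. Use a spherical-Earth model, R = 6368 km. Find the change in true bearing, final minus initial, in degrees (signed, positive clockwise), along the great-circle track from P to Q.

-47.7°

At departure: θ₁ = atan2(sin Δλ cos φ₂, cos φ₁ sin φ₂ − sin φ₁ cos φ₂ cos Δλ) = 109.54°
At arrival: θ₂ = atan2(sin Δλ cos φ₁, −cos φ₂ sin φ₁ + sin φ₂ cos φ₁ cos Δλ) = 61.83°
Δθ = θ₂ − θ₁ = -47.7°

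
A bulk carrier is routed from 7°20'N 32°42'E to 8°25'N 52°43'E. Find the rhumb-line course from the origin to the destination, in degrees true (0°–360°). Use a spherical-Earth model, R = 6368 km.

86.9°

Δψ = ln[tan(π/4+φ₂/2)/tan(π/4+φ₁/2)] = +0.0191
Δλ = +0.3494 rad (taken the short way round)
course = atan2(Δλ, Δψ) = 86.87°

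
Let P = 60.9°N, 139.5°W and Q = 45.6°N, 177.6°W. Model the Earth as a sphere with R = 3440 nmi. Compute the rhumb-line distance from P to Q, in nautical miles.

Δψ = ln[tan(π/4+φ₂/2)/tan(π/4+φ₁/2)] = -0.4525;  Δφ = -0.2670 rad,  Δλ = -0.6650 rad
q = Δφ/Δψ = 0.5901
d = R·√(Δφ² + q²Δλ²) = 3440·0.47463 = 1633 nmi

1633 nmi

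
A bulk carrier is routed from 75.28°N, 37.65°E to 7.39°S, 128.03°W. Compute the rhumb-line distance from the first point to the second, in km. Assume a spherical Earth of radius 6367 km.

Rhumb course C = atan2(Δλ, Δψ) with Δψ = ln[tan(π/4+φ₂/2)/tan(π/4+φ₁/2)] = -2.1760, Δλ = -2.8917 → C = 233.04°
d = R·|Δφ| / |cos C| = 6367·1.44286 / 0.60128 = 15279 km

15279 km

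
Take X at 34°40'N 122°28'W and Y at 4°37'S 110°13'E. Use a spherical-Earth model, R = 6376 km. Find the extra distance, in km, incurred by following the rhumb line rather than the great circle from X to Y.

395 km

Great circle: cos σ = sin φ₁ sin φ₂ + cos φ₁ cos φ₂ cos Δλ,  σ = 2.1445 rad → d_gc = 13673.5 km
Rhumb line: Δψ = -0.7264, q = Δφ/Δψ = 0.9438, d_rh = R√(Δφ²+q²Δλ²) = 14068.9 km
Excess = 14068.9 − 13673.5 = 395.4 ≈ 395 km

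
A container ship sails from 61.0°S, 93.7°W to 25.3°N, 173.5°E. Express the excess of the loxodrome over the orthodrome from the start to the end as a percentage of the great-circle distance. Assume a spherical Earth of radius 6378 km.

2.3%

Great circle: σ = 1.9771 rad → d_gc = Rσ = 12609.7 km
Rhumb: Δφ = +1.5062, Δλ = -1.6197, Δψ = +1.8091, q = Δφ/Δψ = 0.8326 → d_rh = R√(Δφ²+q²Δλ²) = 12894.3 km
Excess = (12894.3 − 12609.7) / 12609.7 = 284.6 / 12609.7 = 2.26% ≈ 2.3%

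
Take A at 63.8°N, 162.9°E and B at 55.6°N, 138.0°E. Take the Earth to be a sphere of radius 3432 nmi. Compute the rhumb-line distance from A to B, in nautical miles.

895 nmi

Rhumb course C = atan2(Δλ, Δψ) with Δψ = ln[tan(π/4+φ₂/2)/tan(π/4+φ₁/2)] = -0.2853, Δλ = -0.4346 → C = 236.71°
d = R·|Δφ| / |cos C| = 3432·0.14312 / 0.54885 = 895 nmi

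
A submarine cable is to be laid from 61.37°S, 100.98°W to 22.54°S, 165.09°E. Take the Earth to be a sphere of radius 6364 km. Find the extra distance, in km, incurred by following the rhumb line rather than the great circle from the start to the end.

506 km

Great circle: cos σ = sin φ₁ sin φ₂ + cos φ₁ cos φ₂ cos Δλ,  σ = 1.2597 rad → d_gc = 8016.6 km
Rhumb line: Δψ = +0.9618, q = Δφ/Δψ = 0.7046, d_rh = R√(Δφ²+q²Δλ²) = 8522.9 km
Excess = 8522.9 − 8016.6 = 506.3 ≈ 506 km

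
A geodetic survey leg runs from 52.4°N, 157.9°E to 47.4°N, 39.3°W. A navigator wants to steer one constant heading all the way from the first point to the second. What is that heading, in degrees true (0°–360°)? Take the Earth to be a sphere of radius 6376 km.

92.7°

Δψ = ln[tan(π/4+φ₂/2)/tan(π/4+φ₁/2)] = -0.1356
Δλ = +2.8414 rad (taken the short way round)
course = atan2(Δλ, Δψ) = 92.73°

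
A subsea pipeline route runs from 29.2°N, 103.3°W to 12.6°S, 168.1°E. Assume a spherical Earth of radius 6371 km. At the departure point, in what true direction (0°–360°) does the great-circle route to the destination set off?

N = sin Δλ·cos φ₂ = -0.9756;  D = cos φ₁ sin φ₂ − sin φ₁ cos φ₂ cos Δλ = -0.2021
initial course = atan2(N, D) = 258.30°

258.3°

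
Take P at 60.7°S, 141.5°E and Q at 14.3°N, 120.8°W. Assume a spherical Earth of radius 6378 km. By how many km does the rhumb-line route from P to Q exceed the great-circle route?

Great circle: cos σ = sin φ₁ sin φ₂ + cos φ₁ cos φ₂ cos Δλ,  σ = 1.8535 rad → d_gc = 11821.5 km
Rhumb line: Δψ = +1.5939, q = Δφ/Δψ = 0.8213, d_rh = R√(Δφ²+q²Δλ²) = 12226.2 km
Excess = 12226.2 − 11821.5 = 404.7 ≈ 405 km

405 km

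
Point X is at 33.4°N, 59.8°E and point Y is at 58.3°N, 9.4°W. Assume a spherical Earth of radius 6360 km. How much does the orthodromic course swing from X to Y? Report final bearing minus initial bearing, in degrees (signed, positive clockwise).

Initial bearing θ₁ = atan2(sin Δλ cos φ₂, cos φ₁ sin φ₂ − sin φ₁ cos φ₂ cos Δλ) = 321.04°
Final bearing θ₂ = (initial bearing from the destination back to the start) + 180° = 267.28°
Δθ = θ₂ − θ₁ = -53.8°

-53.8°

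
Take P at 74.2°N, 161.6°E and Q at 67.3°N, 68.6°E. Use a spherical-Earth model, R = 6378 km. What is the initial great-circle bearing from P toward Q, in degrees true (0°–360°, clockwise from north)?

N = sin Δλ·cos φ₂ = -0.3854;  D = cos φ₁ sin φ₂ − sin φ₁ cos φ₂ cos Δλ = +0.2706
initial course = atan2(N, D) = 305.08°

305.1°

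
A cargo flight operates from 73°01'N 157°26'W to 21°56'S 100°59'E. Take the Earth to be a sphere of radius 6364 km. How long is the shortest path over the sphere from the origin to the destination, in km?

Haversine: a = sin²(Δφ/2)+cos φ₁ cos φ₂ sin²(Δλ/2) = 0.70582;  σ = 2·atan2(√a,√(1−a))
σ = 114.308° → d = Rσ = 6364·1.99505 = 12697 km

12697 km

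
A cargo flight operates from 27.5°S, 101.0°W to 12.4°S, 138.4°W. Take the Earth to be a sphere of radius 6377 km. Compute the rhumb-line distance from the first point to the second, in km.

Δψ = ln[tan(π/4+φ₂/2)/tan(π/4+φ₁/2)] = +0.2814;  Δφ = +0.2635 rad,  Δλ = -0.6528 rad
q = Δφ/Δψ = 0.9365
d = R·√(Δφ² + q²Δλ²) = 6377·0.66572 = 4245 km

4245 km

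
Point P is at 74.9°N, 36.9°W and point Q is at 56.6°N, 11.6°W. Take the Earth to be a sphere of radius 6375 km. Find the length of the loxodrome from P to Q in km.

2315 km

Δψ = ln[tan(π/4+φ₂/2)/tan(π/4+φ₁/2)] = -0.8169;  Δφ = -0.3194 rad,  Δλ = +0.4416 rad
q = Δφ/Δψ = 0.3910
d = R·√(Δφ² + q²Δλ²) = 6375·0.36307 = 2315 km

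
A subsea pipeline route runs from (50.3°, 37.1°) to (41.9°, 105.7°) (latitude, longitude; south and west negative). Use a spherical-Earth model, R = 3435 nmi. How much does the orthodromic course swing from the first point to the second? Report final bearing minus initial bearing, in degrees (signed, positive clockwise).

+52.5°

Initial bearing θ₁ = atan2(sin Δλ cos φ₂, cos φ₁ sin φ₂ − sin φ₁ cos φ₂ cos Δλ) = 72.57°
Final bearing θ₂ = (initial bearing from the destination back to the start) + 180° = 125.04°
Δθ = θ₂ − θ₁ = +52.5°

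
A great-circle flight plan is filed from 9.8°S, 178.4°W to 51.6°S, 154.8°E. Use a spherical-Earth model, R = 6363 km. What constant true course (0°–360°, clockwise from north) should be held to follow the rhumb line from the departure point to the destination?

207.9°

Δψ = ln[tan(π/4+φ₂/2)/tan(π/4+φ₁/2)] = -0.8830
Δλ = -0.4677 rad (taken the short way round)
course = atan2(Δλ, Δψ) = 207.91°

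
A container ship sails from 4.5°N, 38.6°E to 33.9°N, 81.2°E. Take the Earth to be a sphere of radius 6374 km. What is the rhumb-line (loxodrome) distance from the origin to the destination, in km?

Rhumb course C = atan2(Δλ, Δψ) with Δψ = ln[tan(π/4+φ₂/2)/tan(π/4+φ₁/2)] = +0.5509, Δλ = +0.7435 → C = 53.46°
d = R·|Δφ| / |cos C| = 6374·0.51313 / 0.59536 = 5494 km

5494 km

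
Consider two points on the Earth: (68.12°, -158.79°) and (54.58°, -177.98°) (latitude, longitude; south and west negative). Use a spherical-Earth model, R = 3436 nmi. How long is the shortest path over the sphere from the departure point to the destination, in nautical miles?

973 nmi

Haversine: a = sin²(Δφ/2)+cos φ₁ cos φ₂ sin²(Δλ/2) = 0.01990;  σ = 2·atan2(√a,√(1−a))
σ = 16.218° → d = Rσ = 3436·0.28306 = 973 nmi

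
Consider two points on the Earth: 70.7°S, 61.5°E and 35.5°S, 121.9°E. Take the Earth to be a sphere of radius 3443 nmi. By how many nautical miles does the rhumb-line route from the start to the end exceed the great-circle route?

Great circle: cos σ = sin φ₁ sin φ₂ + cos φ₁ cos φ₂ cos Δλ,  σ = 0.8217 rad → d_gc = 2829.1 nmi
Rhumb line: Δψ = +1.1082, q = Δφ/Δψ = 0.5544, d_rh = R√(Δφ²+q²Δλ²) = 2919.3 nmi
Excess = 2919.3 − 2829.1 = 90.2 ≈ 90 nmi

90 nmi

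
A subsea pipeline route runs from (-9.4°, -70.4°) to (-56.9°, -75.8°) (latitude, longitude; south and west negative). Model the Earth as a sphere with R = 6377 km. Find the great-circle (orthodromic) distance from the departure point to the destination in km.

5307 km

Haversine: a = sin²(Δφ/2)+cos φ₁ cos φ₂ sin²(Δλ/2) = 0.16340;  σ = 2·atan2(√a,√(1−a))
σ = 47.686° → d = Rσ = 6377·0.83227 = 5307 km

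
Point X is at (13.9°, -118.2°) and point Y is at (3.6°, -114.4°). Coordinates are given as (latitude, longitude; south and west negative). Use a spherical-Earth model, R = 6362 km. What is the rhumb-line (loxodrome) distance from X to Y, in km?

Δψ = ln[tan(π/4+φ₂/2)/tan(π/4+φ₁/2)] = -0.1821;  Δφ = -0.1798 rad,  Δλ = +0.0663 rad
q = Δφ/Δψ = 0.9870
d = R·√(Δφ² + q²Δλ²) = 6362·0.19132 = 1217 km

1217 km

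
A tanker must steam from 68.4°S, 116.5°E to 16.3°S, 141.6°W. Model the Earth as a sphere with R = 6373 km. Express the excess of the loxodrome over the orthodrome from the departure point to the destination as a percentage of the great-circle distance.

Great circle: σ = 1.3816 rad → d_gc = Rσ = 8804.7 km
Rhumb: Δφ = +0.9093, Δλ = +1.7785, Δψ = +1.3683, q = Δφ/Δψ = 0.6645 → d_rh = R√(Δφ²+q²Δλ²) = 9503.5 km
Excess = (9503.5 − 8804.7) / 8804.7 = 698.8 / 8804.7 = 7.94% ≈ 7.9%

7.9%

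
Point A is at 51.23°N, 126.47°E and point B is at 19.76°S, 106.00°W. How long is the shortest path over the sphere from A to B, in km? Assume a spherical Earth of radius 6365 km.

Haversine: a = sin²(Δφ/2)+cos φ₁ cos φ₂ sin²(Δλ/2) = 0.81130;  σ = 2·atan2(√a,√(1−a))
σ = 128.506° → d = Rσ = 6365·2.24285 = 14276 km

14276 km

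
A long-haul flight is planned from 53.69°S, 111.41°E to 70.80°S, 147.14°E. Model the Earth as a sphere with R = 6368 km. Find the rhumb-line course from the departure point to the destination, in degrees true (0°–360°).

Meridional parts: M(φ₁)=-1.1150, M(φ₂)=-1.7770 → ΔM = -0.6620;  Δλ = +0.6236 rad
tan C = Δλ / ΔM = -0.9419 → C = 136.71°

136.7°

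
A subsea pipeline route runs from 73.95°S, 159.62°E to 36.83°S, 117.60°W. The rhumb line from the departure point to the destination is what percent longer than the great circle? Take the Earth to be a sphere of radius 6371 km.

Great circle: σ = 0.9224 rad → d_gc = Rσ = 5876.8 km
Rhumb: Δφ = +0.6479, Δλ = +1.4448, Δψ = +1.2668, q = Δφ/Δψ = 0.5114 → d_rh = R√(Δφ²+q²Δλ²) = 6260.7 km
Excess = (6260.7 − 5876.8) / 5876.8 = 383.9 / 5876.8 = 6.53% ≈ 6.5%

6.5%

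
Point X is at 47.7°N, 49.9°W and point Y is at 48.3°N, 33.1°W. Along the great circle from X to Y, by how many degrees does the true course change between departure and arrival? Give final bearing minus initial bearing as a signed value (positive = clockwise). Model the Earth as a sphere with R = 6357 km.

Initial bearing θ₁ = atan2(sin Δλ cos φ₂, cos φ₁ sin φ₂ − sin φ₁ cos φ₂ cos Δλ) = 80.70°
Final bearing θ₂ = (initial bearing from the destination back to the start) + 180° = 93.23°
Δθ = θ₂ − θ₁ = +12.5°

+12.5°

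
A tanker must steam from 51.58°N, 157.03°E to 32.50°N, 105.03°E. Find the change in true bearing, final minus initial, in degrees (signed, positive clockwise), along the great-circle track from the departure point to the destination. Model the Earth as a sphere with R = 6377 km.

-36.6°

Initial bearing θ₁ = atan2(sin Δλ cos φ₂, cos φ₁ sin φ₂ − sin φ₁ cos φ₂ cos Δλ) = 263.74°
Final bearing θ₂ = (initial bearing from the destination back to the start) + 180° = 227.09°
Δθ = θ₂ − θ₁ = -36.6°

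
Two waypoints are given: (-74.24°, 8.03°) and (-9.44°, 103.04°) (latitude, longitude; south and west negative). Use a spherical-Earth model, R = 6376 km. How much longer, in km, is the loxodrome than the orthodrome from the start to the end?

Great circle: cos σ = sin φ₁ sin φ₂ + cos φ₁ cos φ₂ cos Δλ,  σ = 1.4359 rad → d_gc = 9155.5 km
Rhumb line: Δψ = +1.8121, q = Δφ/Δψ = 0.6241, d_rh = R√(Δφ²+q²Δλ²) = 9774.8 km
Excess = 9774.8 − 9155.5 = 619.3 ≈ 619 km

619 km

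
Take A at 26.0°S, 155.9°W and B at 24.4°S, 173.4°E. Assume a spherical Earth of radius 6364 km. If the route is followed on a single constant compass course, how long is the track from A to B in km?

3090 km

Rhumb course C = atan2(Δλ, Δψ) with Δψ = ln[tan(π/4+φ₂/2)/tan(π/4+φ₁/2)] = +0.0309, Δλ = -0.5358 → C = 273.30°
d = R·|Δφ| / |cos C| = 6364·0.02793 / 0.05751 = 3090 km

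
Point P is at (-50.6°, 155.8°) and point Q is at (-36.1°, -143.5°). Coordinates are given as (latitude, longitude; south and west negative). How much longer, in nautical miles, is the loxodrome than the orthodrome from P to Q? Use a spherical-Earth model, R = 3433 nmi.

65 nmi

Great circle: cos σ = sin φ₁ sin φ₂ + cos φ₁ cos φ₂ cos Δλ,  σ = 0.7866 rad → d_gc = 2700.3 nmi
Rhumb line: Δψ = +0.3506, q = Δφ/Δψ = 0.7217, d_rh = R√(Δφ²+q²Δλ²) = 2765.0 nmi
Excess = 2765.0 − 2700.3 = 64.7 ≈ 65 nmi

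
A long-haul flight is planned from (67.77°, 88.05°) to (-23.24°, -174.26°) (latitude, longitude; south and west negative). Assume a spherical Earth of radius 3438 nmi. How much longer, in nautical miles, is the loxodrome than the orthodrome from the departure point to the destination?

Great circle: cos σ = sin φ₁ sin φ₂ + cos φ₁ cos φ₂ cos Δλ,  σ = 1.9952 rad → d_gc = 6859.5 nmi
Rhumb line: Δψ = -2.0445, q = Δφ/Δψ = 0.7769, d_rh = R√(Δφ²+q²Δλ²) = 7110.8 nmi
Excess = 7110.8 − 6859.5 = 251.3 ≈ 251 nmi

251 nmi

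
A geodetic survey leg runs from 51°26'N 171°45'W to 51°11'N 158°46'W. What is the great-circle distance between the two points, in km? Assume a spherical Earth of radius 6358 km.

900 km

Haversine: a = sin²(Δφ/2)+cos φ₁ cos φ₂ sin²(Δλ/2) = 0.00500;  σ = 2·atan2(√a,√(1−a))
σ = 8.109° → d = Rσ = 6358·0.14154 = 900 km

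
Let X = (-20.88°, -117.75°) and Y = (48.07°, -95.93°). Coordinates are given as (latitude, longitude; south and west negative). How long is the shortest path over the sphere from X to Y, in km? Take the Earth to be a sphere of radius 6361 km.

cos σ = sin φ₁ sin φ₂ + cos φ₁ cos φ₂ cos Δλ
      = sin(-20.88°)sin(48.07°) + cos(-20.88°)cos(48.07°)cos(21.82°) = 0.3145
σ = 71.672° → d = Rσ = 6361·1.25092 = 7957 km

7957 km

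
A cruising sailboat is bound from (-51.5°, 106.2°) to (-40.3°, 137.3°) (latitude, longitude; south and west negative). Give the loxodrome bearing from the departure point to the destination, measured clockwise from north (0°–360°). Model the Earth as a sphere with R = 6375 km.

Meridional parts: M(φ₁)=-1.0521, M(φ₂)=-0.7698 → ΔM = +0.2823;  Δλ = +0.5428 rad
tan C = Δλ / ΔM = +1.9227 → C = 62.52°

62.5°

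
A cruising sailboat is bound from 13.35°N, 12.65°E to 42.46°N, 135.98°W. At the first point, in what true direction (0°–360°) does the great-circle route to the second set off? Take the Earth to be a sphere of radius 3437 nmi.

334.4°

θ = atan2( sin Δλ·cos φ₂ ,  cos φ₁ sin φ₂ − sin φ₁ cos φ₂ cos Δλ )
  = atan2(-0.3840, +0.8023) = 334.42°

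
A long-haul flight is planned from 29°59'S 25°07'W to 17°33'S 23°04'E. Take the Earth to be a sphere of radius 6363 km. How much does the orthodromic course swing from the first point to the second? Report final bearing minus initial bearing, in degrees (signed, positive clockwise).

-20.5°

At departure: θ₁ = atan2(sin Δλ cos φ₂, cos φ₁ sin φ₂ − sin φ₁ cos φ₂ cos Δλ) = 85.45°
At arrival: θ₂ = atan2(sin Δλ cos φ₁, −cos φ₂ sin φ₁ + sin φ₂ cos φ₁ cos Δλ) = 64.90°
Δθ = θ₂ − θ₁ = -20.5°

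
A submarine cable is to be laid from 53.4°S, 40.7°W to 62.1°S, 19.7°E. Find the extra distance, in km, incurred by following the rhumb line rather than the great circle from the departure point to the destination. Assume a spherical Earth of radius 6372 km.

Great circle: cos σ = sin φ₁ sin φ₂ + cos φ₁ cos φ₂ cos Δλ,  σ = 0.5599 rad → d_gc = 3567.7 km
Rhumb line: Δψ = -0.2862, q = Δφ/Δψ = 0.5305, d_rh = R√(Δφ²+q²Δλ²) = 3692.6 km
Excess = 3692.6 − 3567.7 = 124.9 ≈ 125 km

125 km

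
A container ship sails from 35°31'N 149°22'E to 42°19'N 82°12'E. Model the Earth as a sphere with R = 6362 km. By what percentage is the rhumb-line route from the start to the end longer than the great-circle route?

2.5%

Great circle: σ = 0.8961 rad → d_gc = Rσ = 5701.0 km
Rhumb: Δφ = +0.1187, Δλ = -1.1723, Δψ = +0.1527, q = Δφ/Δψ = 0.7770 → d_rh = R√(Δφ²+q²Δλ²) = 5843.9 km
Excess = (5843.9 − 5701.0) / 5701.0 = 142.9 / 5701.0 = 2.51% ≈ 2.5%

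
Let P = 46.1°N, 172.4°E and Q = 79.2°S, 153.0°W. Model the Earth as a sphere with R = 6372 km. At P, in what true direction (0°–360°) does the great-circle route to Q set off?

172.4°

N = sin Δλ·cos φ₂ = +0.1064;  D = cos φ₁ sin φ₂ − sin φ₁ cos φ₂ cos Δλ = -0.7923
initial course = atan2(N, D) = 172.35°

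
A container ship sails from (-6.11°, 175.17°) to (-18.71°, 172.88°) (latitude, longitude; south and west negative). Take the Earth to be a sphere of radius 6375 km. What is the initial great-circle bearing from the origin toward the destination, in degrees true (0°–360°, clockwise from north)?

189.8°

N = sin Δλ·cos φ₂ = -0.0378;  D = cos φ₁ sin φ₂ − sin φ₁ cos φ₂ cos Δλ = -0.2182
initial course = atan2(N, D) = 189.84°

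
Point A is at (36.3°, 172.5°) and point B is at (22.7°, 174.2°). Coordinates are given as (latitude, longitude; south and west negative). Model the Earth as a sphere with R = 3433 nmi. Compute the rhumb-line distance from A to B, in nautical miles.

820 nmi

Δψ = ln[tan(π/4+φ₂/2)/tan(π/4+φ₁/2)] = -0.2738;  Δφ = -0.2374 rad,  Δλ = +0.0297 rad
q = Δφ/Δψ = 0.8670
d = R·√(Δφ² + q²Δλ²) = 3433·0.23875 = 820 nmi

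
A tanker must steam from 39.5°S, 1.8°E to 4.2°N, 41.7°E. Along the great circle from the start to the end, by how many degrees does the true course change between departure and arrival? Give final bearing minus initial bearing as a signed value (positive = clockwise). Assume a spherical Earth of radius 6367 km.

-13.5°

At departure: θ₁ = atan2(sin Δλ cos φ₂, cos φ₁ sin φ₂ − sin φ₁ cos φ₂ cos Δλ) = 49.67°
At arrival: θ₂ = atan2(sin Δλ cos φ₁, −cos φ₂ sin φ₁ + sin φ₂ cos φ₁ cos Δλ) = 36.14°
Δθ = θ₂ − θ₁ = -13.5°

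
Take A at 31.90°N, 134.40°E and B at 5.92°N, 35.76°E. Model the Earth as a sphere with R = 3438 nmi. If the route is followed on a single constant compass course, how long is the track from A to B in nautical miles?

Rhumb course C = atan2(Δλ, Δψ) with Δψ = ln[tan(π/4+φ₂/2)/tan(π/4+φ₁/2)] = -0.4845, Δλ = -1.7216 → C = 254.28°
d = R·|Δφ| / |cos C| = 3438·0.45344 / 0.27089 = 5755 nmi

5755 nmi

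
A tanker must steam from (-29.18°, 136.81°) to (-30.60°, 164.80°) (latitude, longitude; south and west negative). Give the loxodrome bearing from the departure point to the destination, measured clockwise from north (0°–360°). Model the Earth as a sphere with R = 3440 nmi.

Meridional parts: M(φ₁)=-0.5328, M(φ₂)=-0.5614 → ΔM = -0.0286;  Δλ = +0.4885 rad
tan C = Δλ / ΔM = -17.0886 → C = 93.35°

93.3°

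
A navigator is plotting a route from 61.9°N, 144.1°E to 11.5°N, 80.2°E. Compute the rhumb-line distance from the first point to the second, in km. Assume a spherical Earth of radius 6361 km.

7689 km

Rhumb course C = atan2(Δλ, Δψ) with Δψ = ln[tan(π/4+φ₂/2)/tan(π/4+φ₁/2)] = -1.1832, Δλ = -1.1153 → C = 223.31°
d = R·|Δφ| / |cos C| = 6361·0.87965 / 0.72769 = 7689 km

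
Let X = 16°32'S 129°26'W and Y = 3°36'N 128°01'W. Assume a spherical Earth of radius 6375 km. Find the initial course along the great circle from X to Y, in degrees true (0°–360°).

4.1°

θ = atan2( sin Δλ·cos φ₂ ,  cos φ₁ sin φ₂ − sin φ₁ cos φ₂ cos Δλ )
  = atan2(+0.0247, +0.3441) = 4.10°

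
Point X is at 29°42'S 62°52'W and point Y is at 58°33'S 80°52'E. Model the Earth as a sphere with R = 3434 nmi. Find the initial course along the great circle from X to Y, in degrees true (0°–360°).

162.0°

θ = atan2( sin Δλ·cos φ₂ ,  cos φ₁ sin φ₂ − sin φ₁ cos φ₂ cos Δλ )
  = atan2(+0.3086, -0.9495) = 161.99°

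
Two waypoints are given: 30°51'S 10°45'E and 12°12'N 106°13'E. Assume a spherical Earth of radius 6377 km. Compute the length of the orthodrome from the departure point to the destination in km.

11225 km

cos σ = sin φ₁ sin φ₂ + cos φ₁ cos φ₂ cos Δλ
      = sin(-30.85°)sin(12.20°) + cos(-30.85°)cos(12.20°)cos(95.47°) = -0.1883
σ = 100.854° → d = Rσ = 6377·1.76023 = 11225 km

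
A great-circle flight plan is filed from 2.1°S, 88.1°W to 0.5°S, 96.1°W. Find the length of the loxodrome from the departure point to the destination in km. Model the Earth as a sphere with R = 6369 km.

907 km

Rhumb course C = atan2(Δλ, Δψ) with Δψ = ln[tan(π/4+φ₂/2)/tan(π/4+φ₁/2)] = +0.0279, Δλ = -0.1396 → C = 281.31°
d = R·|Δφ| / |cos C| = 6369·0.02793 / 0.19617 = 907 km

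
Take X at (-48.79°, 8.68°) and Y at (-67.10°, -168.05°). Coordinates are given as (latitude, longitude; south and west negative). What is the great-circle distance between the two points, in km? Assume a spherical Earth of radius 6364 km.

7118 km

cos σ = sin φ₁ sin φ₂ + cos φ₁ cos φ₂ cos Δλ
      = sin(-48.79°)sin(-67.10°) + cos(-48.79°)cos(-67.10°)cos(-176.73°) = 0.4371
σ = 64.083° → d = Rσ = 6364·1.11847 = 7118 km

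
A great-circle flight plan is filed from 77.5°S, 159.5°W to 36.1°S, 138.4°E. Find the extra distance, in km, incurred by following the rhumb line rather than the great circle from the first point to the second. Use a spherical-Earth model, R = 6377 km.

195 km

Great circle: cos σ = sin φ₁ sin φ₂ + cos φ₁ cos φ₂ cos Δλ,  σ = 0.8539 rad → d_gc = 5445.2 km
Rhumb line: Δψ = +1.5352, q = Δφ/Δψ = 0.4707, d_rh = R√(Δφ²+q²Δλ²) = 5640.4 km
Excess = 5640.4 − 5445.2 = 195.2 ≈ 195 km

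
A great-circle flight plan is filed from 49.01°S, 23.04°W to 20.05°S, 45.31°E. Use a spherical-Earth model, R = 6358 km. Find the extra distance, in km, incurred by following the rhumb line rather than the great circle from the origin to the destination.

150 km

Great circle: cos σ = sin φ₁ sin φ₂ + cos φ₁ cos φ₂ cos Δλ,  σ = 1.0632 rad → d_gc = 6759.6 km
Rhumb line: Δψ = +0.6268, q = Δφ/Δψ = 0.8064, d_rh = R√(Δφ²+q²Δλ²) = 6909.4 km
Excess = 6909.4 − 6759.6 = 149.8 ≈ 150 km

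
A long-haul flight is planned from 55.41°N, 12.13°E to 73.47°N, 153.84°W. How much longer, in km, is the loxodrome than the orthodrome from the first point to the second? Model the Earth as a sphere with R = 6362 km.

2241 km

Great circle: cos σ = sin φ₁ sin φ₂ + cos φ₁ cos φ₂ cos Δλ,  σ = 0.8860 rad → d_gc = 5636.8 km
Rhumb line: Δψ = +0.7625, q = Δφ/Δψ = 0.4134, d_rh = R√(Δφ²+q²Δλ²) = 7878.2 km
Excess = 7878.2 − 5636.8 = 2241.4 ≈ 2241 km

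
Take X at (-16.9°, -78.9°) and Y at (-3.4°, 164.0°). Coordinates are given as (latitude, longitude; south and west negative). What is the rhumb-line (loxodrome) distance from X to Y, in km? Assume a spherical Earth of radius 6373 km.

12877 km

Δψ = ln[tan(π/4+φ₂/2)/tan(π/4+φ₁/2)] = +0.2400;  Δφ = +0.2356 rad,  Δλ = -2.0438 rad
q = Δφ/Δψ = 0.9819
d = R·√(Δφ² + q²Δλ²) = 6373·2.02062 = 12877 km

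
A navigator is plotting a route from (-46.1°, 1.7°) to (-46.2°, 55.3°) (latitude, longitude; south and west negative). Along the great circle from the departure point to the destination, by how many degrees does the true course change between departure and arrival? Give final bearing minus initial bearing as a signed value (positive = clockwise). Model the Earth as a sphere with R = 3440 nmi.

Initial bearing θ₁ = atan2(sin Δλ cos φ₂, cos φ₁ sin φ₂ − sin φ₁ cos φ₂ cos Δλ) = 110.16°
Final bearing θ₂ = (initial bearing from the destination back to the start) + 180° = 70.13°
Δθ = θ₂ − θ₁ = -40.0°

-40.0°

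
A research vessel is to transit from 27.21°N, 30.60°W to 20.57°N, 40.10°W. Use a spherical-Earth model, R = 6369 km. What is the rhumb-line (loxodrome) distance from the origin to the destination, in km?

Rhumb course C = atan2(Δλ, Δψ) with Δψ = ln[tan(π/4+φ₂/2)/tan(π/4+φ₁/2)] = -0.1268, Δλ = -0.1658 → C = 232.58°
d = R·|Δφ| / |cos C| = 6369·0.11589 / 0.60762 = 1215 km

1215 km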